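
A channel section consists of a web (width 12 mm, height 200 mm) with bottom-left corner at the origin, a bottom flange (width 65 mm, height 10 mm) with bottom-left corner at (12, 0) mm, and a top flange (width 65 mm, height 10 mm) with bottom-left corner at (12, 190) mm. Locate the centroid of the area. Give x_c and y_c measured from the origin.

x_c = 19.53 mm, y_c = 100.00 mm

Part | A | x̄ᵢ | ȳᵢ | A·x̄ᵢ | A·ȳᵢ
web | 2400.00 | 6.00 | 100.00 | 14400.00 | 240000.00
bottom flange | 650.00 | 44.50 | 5.00 | 28925.00 | 3250.00
top flange | 650.00 | 44.50 | 195.00 | 28925.00 | 126750.00
Σ | 3700.00 |  |  | 72250.00 | 370000.00
x_c = 72250.00 / 3700.00 = 19.53 mm
y_c = 370000.00 / 3700.00 = 100.00 mm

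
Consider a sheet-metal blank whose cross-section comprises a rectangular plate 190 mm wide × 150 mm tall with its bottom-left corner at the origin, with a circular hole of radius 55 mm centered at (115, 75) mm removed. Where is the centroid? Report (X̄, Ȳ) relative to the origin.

plate: A = 190 × 150 = 28500.00, centroid at (95.00, 75.00).
hole: A = −π·55² = -9503.32, centroid at (115.00, 75.00).
ΣA = 18996.68 mm²
ΣAX̄ = (28500.00)(95.00) + (-9503.32)(115.00) = 1614618.46 mm³
ΣAȲ = (28500.00)(75.00) + (-9503.32)(75.00) = 1424751.17 mm³
X̄ = 1614618.46 / 18996.68 = 84.99 mm
Ȳ = 1424751.17 / 18996.68 = 75.00 mm

X̄ = 84.99 mm, Ȳ = 75.00 mm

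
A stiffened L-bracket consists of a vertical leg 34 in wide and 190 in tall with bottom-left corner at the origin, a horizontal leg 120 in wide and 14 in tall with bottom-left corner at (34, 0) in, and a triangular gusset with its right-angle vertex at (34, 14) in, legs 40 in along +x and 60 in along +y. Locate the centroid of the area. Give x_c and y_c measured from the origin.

x_c = 34.75 in, y_c = 71.33 in

vertical leg: A = 34 × 190 = 6460.00, centroid at (17.00, 95.00).
horizontal leg: A = 120 × 14 = 1680.00, centroid at (94.00, 7.00).
gusset: A = ½·40·60 = 1200.00, centroid at (47.33, 34.00).
ΣA = 9340.00 in², ΣAx_c = 324540.00 in³, ΣAy_c = 666260.00 in³.
x_c = 324540.00/9340.00 = 34.75 in; y_c = 666260.00/9340.00 = 71.33 in.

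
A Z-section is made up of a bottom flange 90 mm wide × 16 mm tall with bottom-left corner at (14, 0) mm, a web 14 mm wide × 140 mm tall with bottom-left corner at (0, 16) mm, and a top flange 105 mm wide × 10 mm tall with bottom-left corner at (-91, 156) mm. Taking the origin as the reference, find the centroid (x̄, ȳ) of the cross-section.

bottom flange: A = 90 × 16 = 1440.00, centroid at (59.00, 8.00).
web: A = 14 × 140 = 1960.00, centroid at (7.00, 86.00).
top flange: A = 105 × 10 = 1050.00, centroid at (-38.50, 161.00).
ΣA = 4450.00 mm², ΣAx̄ = 58255.00 mm³, ΣAȳ = 349130.00 mm³.
x̄ = 58255.00/4450.00 = 13.09 mm; ȳ = 349130.00/4450.00 = 78.46 mm.

x̄ = 13.09 mm, ȳ = 78.46 mm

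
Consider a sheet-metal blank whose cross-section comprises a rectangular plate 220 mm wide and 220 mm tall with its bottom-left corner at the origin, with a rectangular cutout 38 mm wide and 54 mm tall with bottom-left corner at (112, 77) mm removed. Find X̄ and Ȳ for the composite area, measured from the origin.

X̄ = 109.07 mm, Ȳ = 110.27 mm

plate: A = 220 × 220 = 48400.00, centroid at (110.00, 110.00).
hole: A = −(38 × 54) = -2052.00, centroid at (131.00, 104.00).
ΣA = 46348.00 mm², ΣAX̄ = 5055188.00 mm³, ΣAȲ = 5110592.00 mm³.
X̄ = 5055188.00/46348.00 = 109.07 mm; Ȳ = 5110592.00/46348.00 = 110.27 mm.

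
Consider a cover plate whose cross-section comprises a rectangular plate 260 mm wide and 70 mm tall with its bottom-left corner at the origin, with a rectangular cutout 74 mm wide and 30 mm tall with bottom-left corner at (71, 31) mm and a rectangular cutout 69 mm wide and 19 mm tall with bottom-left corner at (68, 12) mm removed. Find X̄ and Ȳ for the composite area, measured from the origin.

plate: A = 260 × 70 = 18200.00, centroid at (130.00, 35.00).
hole 1: A = −(74 × 30) = -2220.00, centroid at (108.00, 46.00).
hole 2: A = −(69 × 19) = -1311.00, centroid at (102.50, 21.50).
ΣA = 14669.00 mm², ΣAX̄ = 1991862.50 mm³, ΣAȲ = 506693.50 mm³.
X̄ = 1991862.50/14669.00 = 135.79 mm; Ȳ = 506693.50/14669.00 = 34.54 mm.

X̄ = 135.79 mm, Ȳ = 34.54 mm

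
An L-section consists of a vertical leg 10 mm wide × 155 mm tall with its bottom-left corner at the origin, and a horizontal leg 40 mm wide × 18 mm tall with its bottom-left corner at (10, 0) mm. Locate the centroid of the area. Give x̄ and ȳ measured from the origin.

x̄ = 12.93 mm, ȳ = 55.77 mm

vertical leg: A = 10 × 155 = 1550.00, centroid at (5.00, 77.50).
horizontal leg: A = 40 × 18 = 720.00, centroid at (30.00, 9.00).
ΣA = 2270.00 mm², ΣAx̄ = 29350.00 mm³, ΣAȳ = 126605.00 mm³.
x̄ = 29350.00/2270.00 = 12.93 mm; ȳ = 126605.00/2270.00 = 55.77 mm.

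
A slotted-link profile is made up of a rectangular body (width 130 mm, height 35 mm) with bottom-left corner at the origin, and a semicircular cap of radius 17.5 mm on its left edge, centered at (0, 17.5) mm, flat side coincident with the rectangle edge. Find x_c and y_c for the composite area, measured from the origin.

Part | A | x̄ᵢ | ȳᵢ | A·x̄ᵢ | A·ȳᵢ
rectangular body | 4550.00 | 65.00 | 17.50 | 295750.00 | 79625.00
semicircular end | 481.06 | -7.43 | 17.50 | -3572.92 | 8418.49
Σ | 5031.06 |  |  | 292177.08 | 88043.49
x_c = 292177.08 / 5031.06 = 58.07 mm
y_c = 88043.49 / 5031.06 = 17.50 mm

x_c = 58.07 mm, y_c = 17.50 mm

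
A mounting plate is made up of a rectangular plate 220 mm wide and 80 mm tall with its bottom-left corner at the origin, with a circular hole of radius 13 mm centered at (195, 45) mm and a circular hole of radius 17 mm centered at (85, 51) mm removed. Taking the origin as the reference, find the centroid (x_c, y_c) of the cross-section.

Part | A | x̄ᵢ | ȳᵢ | A·x̄ᵢ | A·ȳᵢ
plate | 17600.00 | 110.00 | 40.00 | 1936000.00 | 704000.00
hole 1 | -530.93 | 195.00 | 45.00 | -103531.19 | -23891.81
hole 2 | -907.92 | 85.00 | 51.00 | -77173.22 | -46303.93
Σ | 16161.15 |  |  | 1755295.59 | 633804.25
x_c = 1755295.59 / 16161.15 = 108.61 mm
y_c = 633804.25 / 16161.15 = 39.22 mm

x_c = 108.61 mm, y_c = 39.22 mm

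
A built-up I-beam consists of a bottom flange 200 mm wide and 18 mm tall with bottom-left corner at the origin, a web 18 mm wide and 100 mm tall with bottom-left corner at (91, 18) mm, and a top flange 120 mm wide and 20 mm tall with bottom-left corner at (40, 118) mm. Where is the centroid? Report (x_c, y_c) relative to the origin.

bottom flange: A = 200 × 18 = 3600.00, centroid at (100.00, 9.00).
web: A = 18 × 100 = 1800.00, centroid at (100.00, 68.00).
top flange: A = 120 × 20 = 2400.00, centroid at (100.00, 128.00).
ΣA = 7800.00 mm²
ΣAx_c = (3600.00)(100.00) + (1800.00)(100.00) + (2400.00)(100.00) = 780000.00 mm³
ΣAy_c = (3600.00)(9.00) + (1800.00)(68.00) + (2400.00)(128.00) = 462000.00 mm³
x_c = 780000.00 / 7800.00 = 100.00 mm
y_c = 462000.00 / 7800.00 = 59.23 mm

x_c = 100.00 mm, y_c = 59.23 mm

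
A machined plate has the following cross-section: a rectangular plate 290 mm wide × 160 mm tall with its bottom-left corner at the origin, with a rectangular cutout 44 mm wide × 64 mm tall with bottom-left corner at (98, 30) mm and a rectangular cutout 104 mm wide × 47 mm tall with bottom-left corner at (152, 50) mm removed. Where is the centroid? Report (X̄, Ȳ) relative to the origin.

plate: A = 290 × 160 = 46400.00, centroid at (145.00, 80.00).
hole 1: A = −(44 × 64) = -2816.00, centroid at (120.00, 62.00).
hole 2: A = −(104 × 47) = -4888.00, centroid at (204.00, 73.50).
ΣA = 38696.00 mm², ΣAX̄ = 5392928.00 mm³, ΣAȲ = 3178140.00 mm³.
X̄ = 5392928.00/38696.00 = 139.37 mm; Ȳ = 3178140.00/38696.00 = 82.13 mm.

X̄ = 139.37 mm, Ȳ = 82.13 mm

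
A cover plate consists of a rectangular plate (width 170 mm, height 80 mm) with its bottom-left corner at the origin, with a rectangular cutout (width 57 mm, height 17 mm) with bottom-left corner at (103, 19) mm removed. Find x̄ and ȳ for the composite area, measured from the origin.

x̄ = 81.43 mm, ȳ = 40.96 mm

Part | A | x̄ᵢ | ȳᵢ | A·x̄ᵢ | A·ȳᵢ
plate | 13600.00 | 85.00 | 40.00 | 1156000.00 | 544000.00
hole | -969.00 | 131.50 | 27.50 | -127423.50 | -26647.50
Σ | 12631.00 |  |  | 1028576.50 | 517352.50
x̄ = 1028576.50 / 12631.00 = 81.43 mm
ȳ = 517352.50 / 12631.00 = 40.96 mm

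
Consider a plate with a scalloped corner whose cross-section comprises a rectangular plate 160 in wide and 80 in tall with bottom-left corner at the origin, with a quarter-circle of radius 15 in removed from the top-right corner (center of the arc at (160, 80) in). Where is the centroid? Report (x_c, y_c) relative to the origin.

x_c = 78.97 in, y_c = 39.53 in

plate: A = 160 × 80 = 12800.00, centroid at (80.00, 40.00).
removed quarter-circle: A = −¼π·15² = -176.71, centroid at (153.63, 73.63).
ΣA = 12623.29 in², ΣAx_c = 996850.67 in³, ΣAy_c = 498987.83 in³.
x_c = 996850.67/12623.29 = 78.97 in; y_c = 498987.83/12623.29 = 39.53 in.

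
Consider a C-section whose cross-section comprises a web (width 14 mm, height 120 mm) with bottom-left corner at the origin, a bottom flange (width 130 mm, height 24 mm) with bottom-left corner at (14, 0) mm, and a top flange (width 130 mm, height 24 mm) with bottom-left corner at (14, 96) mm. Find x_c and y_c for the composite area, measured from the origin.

x_c = 63.73 mm, y_c = 60.00 mm

Part | A | x̄ᵢ | ȳᵢ | A·x̄ᵢ | A·ȳᵢ
web | 1680.00 | 7.00 | 60.00 | 11760.00 | 100800.00
bottom flange | 3120.00 | 79.00 | 12.00 | 246480.00 | 37440.00
top flange | 3120.00 | 79.00 | 108.00 | 246480.00 | 336960.00
Σ | 7920.00 |  |  | 504720.00 | 475200.00
x_c = 504720.00 / 7920.00 = 63.73 mm
y_c = 475200.00 / 7920.00 = 60.00 mm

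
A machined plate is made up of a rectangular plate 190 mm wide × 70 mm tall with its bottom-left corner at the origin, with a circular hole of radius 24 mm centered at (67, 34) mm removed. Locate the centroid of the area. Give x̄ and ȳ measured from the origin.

Part | A | x̄ᵢ | ȳᵢ | A·x̄ᵢ | A·ȳᵢ
plate | 13300.00 | 95.00 | 35.00 | 1263500.00 | 465500.00
hole | -1809.56 | 67.00 | 34.00 | -121240.34 | -61524.95
Σ | 11490.44 |  |  | 1142259.66 | 403975.05
x̄ = 1142259.66 / 11490.44 = 99.41 mm
ȳ = 403975.05 / 11490.44 = 35.16 mm

x̄ = 99.41 mm, ȳ = 35.16 mm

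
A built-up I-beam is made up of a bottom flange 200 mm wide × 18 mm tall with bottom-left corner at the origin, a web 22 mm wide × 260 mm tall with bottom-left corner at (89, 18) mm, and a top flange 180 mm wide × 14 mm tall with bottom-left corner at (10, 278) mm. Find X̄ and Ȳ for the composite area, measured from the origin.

X̄ = 100.00 mm, Ȳ = 134.90 mm

bottom flange: A = 200 × 18 = 3600.00, centroid at (100.00, 9.00).
web: A = 22 × 260 = 5720.00, centroid at (100.00, 148.00).
top flange: A = 180 × 14 = 2520.00, centroid at (100.00, 285.00).
ΣA = 11840.00 mm²
ΣAX̄ = (3600.00)(100.00) + (5720.00)(100.00) + (2520.00)(100.00) = 1184000.00 mm³
ΣAȲ = (3600.00)(9.00) + (5720.00)(148.00) + (2520.00)(285.00) = 1597160.00 mm³
X̄ = 1184000.00 / 11840.00 = 100.00 mm
Ȳ = 1597160.00 / 11840.00 = 134.90 mm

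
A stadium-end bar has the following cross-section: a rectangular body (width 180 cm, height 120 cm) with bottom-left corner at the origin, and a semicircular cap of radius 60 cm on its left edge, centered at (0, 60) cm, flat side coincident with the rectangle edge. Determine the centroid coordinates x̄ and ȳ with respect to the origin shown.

x̄ = 66.04 cm, ȳ = 60.00 cm

Part | A | x̄ᵢ | ȳᵢ | A·x̄ᵢ | A·ȳᵢ
rectangular body | 21600.00 | 90.00 | 60.00 | 1944000.00 | 1296000.00
semicircular end | 5654.87 | -25.46 | 60.00 | -144000.00 | 339292.01
Σ | 27254.87 |  |  | 1800000.00 | 1635292.01
x̄ = 1800000.00 / 27254.87 = 66.04 cm
ȳ = 1635292.01 / 27254.87 = 60.00 cm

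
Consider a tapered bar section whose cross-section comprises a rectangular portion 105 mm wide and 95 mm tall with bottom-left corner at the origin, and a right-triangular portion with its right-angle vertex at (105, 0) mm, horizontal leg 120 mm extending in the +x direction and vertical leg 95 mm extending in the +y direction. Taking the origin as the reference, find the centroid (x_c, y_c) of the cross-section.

x_c = 86.14 mm, y_c = 41.74 mm

Part | A | x̄ᵢ | ȳᵢ | A·x̄ᵢ | A·ȳᵢ
rectangular portion | 9975.00 | 52.50 | 47.50 | 523687.50 | 473812.50
triangular portion | 5700.00 | 145.00 | 31.67 | 826500.00 | 180500.00
Σ | 15675.00 |  |  | 1350187.50 | 654312.50
x_c = 1350187.50 / 15675.00 = 86.14 mm
y_c = 654312.50 / 15675.00 = 41.74 mm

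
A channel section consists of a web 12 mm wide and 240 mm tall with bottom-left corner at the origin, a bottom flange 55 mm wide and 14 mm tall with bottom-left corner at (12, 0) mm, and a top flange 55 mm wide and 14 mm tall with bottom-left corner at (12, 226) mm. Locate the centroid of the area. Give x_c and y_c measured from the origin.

x_c = 17.67 mm, y_c = 120.00 mm

Part | A | x̄ᵢ | ȳᵢ | A·x̄ᵢ | A·ȳᵢ
web | 2880.00 | 6.00 | 120.00 | 17280.00 | 345600.00
bottom flange | 770.00 | 39.50 | 7.00 | 30415.00 | 5390.00
top flange | 770.00 | 39.50 | 233.00 | 30415.00 | 179410.00
Σ | 4420.00 |  |  | 78110.00 | 530400.00
x_c = 78110.00 / 4420.00 = 17.67 mm
y_c = 530400.00 / 4420.00 = 120.00 mm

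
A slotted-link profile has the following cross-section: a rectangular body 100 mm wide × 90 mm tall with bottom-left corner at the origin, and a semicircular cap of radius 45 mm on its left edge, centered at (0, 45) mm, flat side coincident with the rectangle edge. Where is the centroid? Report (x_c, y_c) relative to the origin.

Part | A | x̄ᵢ | ȳᵢ | A·x̄ᵢ | A·ȳᵢ
rectangular body | 9000.00 | 50.00 | 45.00 | 450000.00 | 405000.00
semicircular end | 3180.86 | -19.10 | 45.00 | -60750.00 | 143138.82
Σ | 12180.86 |  |  | 389250.00 | 548138.82
x_c = 389250.00 / 12180.86 = 31.96 mm
y_c = 548138.82 / 12180.86 = 45.00 mm

x_c = 31.96 mm, y_c = 45.00 mm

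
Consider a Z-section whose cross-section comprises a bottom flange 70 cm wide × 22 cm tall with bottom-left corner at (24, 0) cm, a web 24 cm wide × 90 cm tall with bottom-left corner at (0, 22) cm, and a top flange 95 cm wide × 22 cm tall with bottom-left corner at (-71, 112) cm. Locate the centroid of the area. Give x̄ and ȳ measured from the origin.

x̄ = 11.69 cm, ȳ = 72.32 cm

bottom flange: A = 70 × 22 = 1540.00, centroid at (59.00, 11.00).
web: A = 24 × 90 = 2160.00, centroid at (12.00, 67.00).
top flange: A = 95 × 22 = 2090.00, centroid at (-23.50, 123.00).
ΣA = 5790.00 cm², ΣAx̄ = 67665.00 cm³, ΣAȳ = 418730.00 cm³.
x̄ = 67665.00/5790.00 = 11.69 cm; ȳ = 418730.00/5790.00 = 72.32 cm.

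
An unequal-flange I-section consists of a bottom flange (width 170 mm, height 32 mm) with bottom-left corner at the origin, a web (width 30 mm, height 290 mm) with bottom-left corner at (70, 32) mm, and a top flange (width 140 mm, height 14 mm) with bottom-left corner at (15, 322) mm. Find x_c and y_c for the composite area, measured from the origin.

bottom flange: A = 170 × 32 = 5440.00, centroid at (85.00, 16.00).
web: A = 30 × 290 = 8700.00, centroid at (85.00, 177.00).
top flange: A = 140 × 14 = 1960.00, centroid at (85.00, 329.00).
ΣA = 16100.00 mm²
ΣAx_c = (5440.00)(85.00) + (8700.00)(85.00) + (1960.00)(85.00) = 1368500.00 mm³
ΣAy_c = (5440.00)(16.00) + (8700.00)(177.00) + (1960.00)(329.00) = 2271780.00 mm³
x_c = 1368500.00 / 16100.00 = 85.00 mm
y_c = 2271780.00 / 16100.00 = 141.10 mm

x_c = 85.00 mm, y_c = 141.10 mm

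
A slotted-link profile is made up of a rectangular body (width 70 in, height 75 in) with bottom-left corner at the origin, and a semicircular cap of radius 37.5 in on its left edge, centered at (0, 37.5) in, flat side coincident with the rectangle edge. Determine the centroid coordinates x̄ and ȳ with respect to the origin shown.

x̄ = 19.92 in, ȳ = 37.50 in

rectangular body: A = 70 × 75 = 5250.00, centroid at (35.00, 37.50).
semicircular end: A = ½π·37.5² = 2208.93, centroid at (-15.92, 37.50).
ΣA = 7458.93 in²
ΣAx̄ = (5250.00)(35.00) + (2208.93)(-15.92) = 148593.75 in³
ΣAȳ = (5250.00)(37.50) + (2208.93)(37.50) = 279709.96 in³
x̄ = 148593.75 / 7458.93 = 19.92 in
ȳ = 279709.96 / 7458.93 = 37.50 in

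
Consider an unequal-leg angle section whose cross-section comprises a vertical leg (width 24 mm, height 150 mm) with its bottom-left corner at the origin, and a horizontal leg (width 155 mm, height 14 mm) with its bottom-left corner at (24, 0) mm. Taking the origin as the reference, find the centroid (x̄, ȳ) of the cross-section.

vertical leg: A = 24 × 150 = 3600.00, centroid at (12.00, 75.00).
horizontal leg: A = 155 × 14 = 2170.00, centroid at (101.50, 7.00).
ΣA = 5770.00 mm²
ΣAx̄ = (3600.00)(12.00) + (2170.00)(101.50) = 263455.00 mm³
ΣAȳ = (3600.00)(75.00) + (2170.00)(7.00) = 285190.00 mm³
x̄ = 263455.00 / 5770.00 = 45.66 mm
ȳ = 285190.00 / 5770.00 = 49.43 mm

x̄ = 45.66 mm, ȳ = 49.43 mm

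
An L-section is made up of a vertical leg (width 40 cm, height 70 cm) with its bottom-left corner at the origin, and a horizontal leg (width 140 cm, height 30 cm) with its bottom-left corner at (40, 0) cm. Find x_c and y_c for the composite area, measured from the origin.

x_c = 74.00 cm, y_c = 23.00 cm

vertical leg: A = 40 × 70 = 2800.00, centroid at (20.00, 35.00).
horizontal leg: A = 140 × 30 = 4200.00, centroid at (110.00, 15.00).
ΣA = 7000.00 cm², ΣAx_c = 518000.00 cm³, ΣAy_c = 161000.00 cm³.
x_c = 518000.00/7000.00 = 74.00 cm; y_c = 161000.00/7000.00 = 23.00 cm.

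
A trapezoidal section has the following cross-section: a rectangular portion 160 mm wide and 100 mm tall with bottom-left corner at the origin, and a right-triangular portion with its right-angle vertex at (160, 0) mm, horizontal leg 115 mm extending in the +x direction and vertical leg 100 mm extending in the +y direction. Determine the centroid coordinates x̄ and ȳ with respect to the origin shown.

x̄ = 111.28 mm, ȳ = 45.59 mm

Part | A | x̄ᵢ | ȳᵢ | A·x̄ᵢ | A·ȳᵢ
rectangular portion | 16000.00 | 80.00 | 50.00 | 1280000.00 | 800000.00
triangular portion | 5750.00 | 198.33 | 33.33 | 1140416.67 | 191666.67
Σ | 21750.00 |  |  | 2420416.67 | 991666.67
x̄ = 2420416.67 / 21750.00 = 111.28 mm
ȳ = 991666.67 / 21750.00 = 45.59 mm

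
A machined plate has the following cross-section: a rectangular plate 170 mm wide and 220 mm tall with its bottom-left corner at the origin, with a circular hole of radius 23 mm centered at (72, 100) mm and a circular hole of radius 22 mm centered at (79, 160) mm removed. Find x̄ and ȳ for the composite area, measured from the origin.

plate: A = 170 × 220 = 37400.00, centroid at (85.00, 110.00).
hole 1: A = −π·23² = -1661.90, centroid at (72.00, 100.00).
hole 2: A = −π·22² = -1520.53, centroid at (79.00, 160.00).
ΣA = 34217.57 mm²
ΣAx̄ = (37400.00)(85.00) + (-1661.90)(72.00) + (-1520.53)(79.00) = 2939221.08 mm³
ΣAȳ = (37400.00)(110.00) + (-1661.90)(100.00) + (-1520.53)(160.00) = 3704524.81 mm³
x̄ = 2939221.08 / 34217.57 = 85.90 mm
ȳ = 3704524.81 / 34217.57 = 108.26 mm

x̄ = 85.90 mm, ȳ = 108.26 mm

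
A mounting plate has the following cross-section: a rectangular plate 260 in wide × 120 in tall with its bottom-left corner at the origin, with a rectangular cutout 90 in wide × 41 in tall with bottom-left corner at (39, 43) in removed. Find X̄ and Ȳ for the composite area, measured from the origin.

X̄ = 136.17 in, Ȳ = 59.53 in

plate: A = 260 × 120 = 31200.00, centroid at (130.00, 60.00).
hole: A = −(90 × 41) = -3690.00, centroid at (84.00, 63.50).
ΣA = 27510.00 in²
ΣAX̄ = (31200.00)(130.00) + (-3690.00)(84.00) = 3746040.00 in³
ΣAȲ = (31200.00)(60.00) + (-3690.00)(63.50) = 1637685.00 in³
X̄ = 3746040.00 / 27510.00 = 136.17 in
Ȳ = 1637685.00 / 27510.00 = 59.53 in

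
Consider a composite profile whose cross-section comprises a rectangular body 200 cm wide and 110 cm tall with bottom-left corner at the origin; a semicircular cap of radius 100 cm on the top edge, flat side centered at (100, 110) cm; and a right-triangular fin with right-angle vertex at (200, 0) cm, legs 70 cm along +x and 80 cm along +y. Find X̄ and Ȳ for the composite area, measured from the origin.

X̄ = 108.53 cm, Ȳ = 90.83 cm

rectangular body: A = 200 × 110 = 22000.00, centroid at (100.00, 55.00).
semicircular top: A = ½π·100² = 15707.96, centroid at (100.00, 152.44).
triangular fin: A = ½·70·80 = 2800.00, centroid at (223.33, 26.67).
ΣA = 40507.96 cm²
ΣAX̄ = (22000.00)(100.00) + (15707.96)(100.00) + (2800.00)(223.33) = 4396129.66 cm³
ΣAȲ = (22000.00)(55.00) + (15707.96)(152.44) + (2800.00)(26.67) = 3679209.29 cm³
X̄ = 4396129.66 / 40507.96 = 108.53 cm
Ȳ = 3679209.29 / 40507.96 = 90.83 cm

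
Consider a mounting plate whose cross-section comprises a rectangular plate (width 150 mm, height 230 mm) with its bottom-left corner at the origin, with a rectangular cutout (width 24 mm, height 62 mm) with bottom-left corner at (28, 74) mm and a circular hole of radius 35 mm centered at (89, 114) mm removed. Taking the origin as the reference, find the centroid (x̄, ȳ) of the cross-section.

plate: A = 150 × 230 = 34500.00, centroid at (75.00, 115.00).
hole 1: A = −(24 × 62) = -1488.00, centroid at (40.00, 105.00).
hole 2: A = −π·35² = -3848.45, centroid at (89.00, 114.00).
ΣA = 29163.55 mm², ΣAx̄ = 2185467.86 mm³, ΣAȳ = 3372536.59 mm³.
x̄ = 2185467.86/29163.55 = 74.94 mm; ȳ = 3372536.59/29163.55 = 115.64 mm.

x̄ = 74.94 mm, ȳ = 115.64 mm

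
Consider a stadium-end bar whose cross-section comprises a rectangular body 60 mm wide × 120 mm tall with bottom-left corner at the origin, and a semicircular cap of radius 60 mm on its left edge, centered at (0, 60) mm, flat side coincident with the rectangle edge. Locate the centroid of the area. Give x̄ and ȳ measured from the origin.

rectangular body: A = 60 × 120 = 7200.00, centroid at (30.00, 60.00).
semicircular end: A = ½π·60² = 5654.87, centroid at (-25.46, 60.00).
ΣA = 12854.87 mm²
ΣAx̄ = (7200.00)(30.00) + (5654.87)(-25.46) = 72000.00 mm³
ΣAȳ = (7200.00)(60.00) + (5654.87)(60.00) = 771292.01 mm³
x̄ = 72000.00 / 12854.87 = 5.60 mm
ȳ = 771292.01 / 12854.87 = 60.00 mm

x̄ = 5.60 mm, ȳ = 60.00 mm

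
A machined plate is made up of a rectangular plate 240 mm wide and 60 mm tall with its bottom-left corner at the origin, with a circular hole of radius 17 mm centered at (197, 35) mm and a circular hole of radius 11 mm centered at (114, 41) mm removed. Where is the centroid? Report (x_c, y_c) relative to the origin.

x_c = 114.84 mm, y_c = 29.33 mm

plate: A = 240 × 60 = 14400.00, centroid at (120.00, 30.00).
hole 1: A = −π·17² = -907.92, centroid at (197.00, 35.00).
hole 2: A = −π·11² = -380.13, centroid at (114.00, 41.00).
ΣA = 13111.95 mm², ΣAx_c = 1505804.58 mm³, ΣAy_c = 384637.35 mm³.
x_c = 1505804.58/13111.95 = 114.84 mm; y_c = 384637.35/13111.95 = 29.33 mm.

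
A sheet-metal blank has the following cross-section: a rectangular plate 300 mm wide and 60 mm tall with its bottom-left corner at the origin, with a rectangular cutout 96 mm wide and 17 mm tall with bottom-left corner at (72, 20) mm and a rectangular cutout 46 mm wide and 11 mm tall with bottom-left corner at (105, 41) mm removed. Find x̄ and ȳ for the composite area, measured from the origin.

x̄ = 153.79 mm, ȳ = 29.63 mm

plate: A = 300 × 60 = 18000.00, centroid at (150.00, 30.00).
hole 1: A = −(96 × 17) = -1632.00, centroid at (120.00, 28.50).
hole 2: A = −(46 × 11) = -506.00, centroid at (128.00, 46.50).
ΣA = 15862.00 mm², ΣAx̄ = 2439392.00 mm³, ΣAȳ = 469959.00 mm³.
x̄ = 2439392.00/15862.00 = 153.79 mm; ȳ = 469959.00/15862.00 = 29.63 mm.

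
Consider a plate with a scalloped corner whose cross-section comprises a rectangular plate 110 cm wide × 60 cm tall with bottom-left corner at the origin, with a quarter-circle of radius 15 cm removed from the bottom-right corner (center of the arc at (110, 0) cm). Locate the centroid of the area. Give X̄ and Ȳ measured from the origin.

Part | A | x̄ᵢ | ȳᵢ | A·x̄ᵢ | A·ȳᵢ
plate | 6600.00 | 55.00 | 30.00 | 363000.00 | 198000.00
removed quarter-circle | -176.71 | 103.63 | 6.37 | -18313.60 | -1125.00
Σ | 6423.29 |  |  | 344686.40 | 196875.00
X̄ = 344686.40 / 6423.29 = 53.66 cm
Ȳ = 196875.00 / 6423.29 = 30.65 cm

X̄ = 53.66 cm, Ȳ = 30.65 cm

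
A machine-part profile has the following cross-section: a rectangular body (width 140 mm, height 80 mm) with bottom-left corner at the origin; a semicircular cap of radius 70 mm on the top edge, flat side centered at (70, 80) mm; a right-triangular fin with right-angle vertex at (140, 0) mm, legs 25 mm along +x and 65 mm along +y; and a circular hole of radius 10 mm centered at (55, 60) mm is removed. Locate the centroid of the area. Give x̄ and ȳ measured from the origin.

rectangular body: A = 140 × 80 = 11200.00, centroid at (70.00, 40.00).
semicircular top: A = ½π·70² = 7696.90, centroid at (70.00, 109.71).
triangular fin: A = ½·25·65 = 812.50, centroid at (148.33, 21.67).
hole: A = −π·10² = -314.16, centroid at (55.00, 60.00).
ΣA = 19395.24 mm²
ΣAx̄ = (11200.00)(70.00) + (7696.90)(70.00) + (812.50)(148.33) + (-314.16)(55.00) = 1426025.21 mm³
ΣAȳ = (11200.00)(40.00) + (7696.90)(109.71) + (812.50)(21.67) + (-314.16)(60.00) = 1291173.44 mm³
x̄ = 1426025.21 / 19395.24 = 73.52 mm
ȳ = 1291173.44 / 19395.24 = 66.57 mm

x̄ = 73.52 mm, ȳ = 66.57 mm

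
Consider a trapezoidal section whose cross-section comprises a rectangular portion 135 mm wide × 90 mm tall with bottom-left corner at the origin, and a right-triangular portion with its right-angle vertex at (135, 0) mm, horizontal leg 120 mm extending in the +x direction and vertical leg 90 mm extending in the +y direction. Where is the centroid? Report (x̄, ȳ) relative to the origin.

rectangular portion: A = 135 × 90 = 12150.00, centroid at (67.50, 45.00).
triangular portion: A = ½·120·90 = 5400.00, centroid at (175.00, 30.00).
ΣA = 17550.00 mm², ΣAx̄ = 1765125.00 mm³, ΣAȳ = 708750.00 mm³.
x̄ = 1765125.00/17550.00 = 100.58 mm; ȳ = 708750.00/17550.00 = 40.38 mm.

x̄ = 100.58 mm, ȳ = 40.38 mm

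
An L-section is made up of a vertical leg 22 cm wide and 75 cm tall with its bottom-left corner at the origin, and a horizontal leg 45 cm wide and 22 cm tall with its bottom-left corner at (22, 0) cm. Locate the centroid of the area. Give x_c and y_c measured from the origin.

vertical leg: A = 22 × 75 = 1650.00, centroid at (11.00, 37.50).
horizontal leg: A = 45 × 22 = 990.00, centroid at (44.50, 11.00).
ΣA = 2640.00 cm²
ΣAx_c = (1650.00)(11.00) + (990.00)(44.50) = 62205.00 cm³
ΣAy_c = (1650.00)(37.50) + (990.00)(11.00) = 72765.00 cm³
x_c = 62205.00 / 2640.00 = 23.56 cm
y_c = 72765.00 / 2640.00 = 27.56 cm

x_c = 23.56 cm, y_c = 27.56 cm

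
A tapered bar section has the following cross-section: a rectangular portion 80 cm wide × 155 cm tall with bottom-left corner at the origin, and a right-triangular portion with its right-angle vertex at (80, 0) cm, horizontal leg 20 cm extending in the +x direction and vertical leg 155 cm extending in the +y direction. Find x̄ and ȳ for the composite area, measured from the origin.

x̄ = 45.19 cm, ȳ = 74.63 cm

rectangular portion: A = 80 × 155 = 12400.00, centroid at (40.00, 77.50).
triangular portion: A = ½·20·155 = 1550.00, centroid at (86.67, 51.67).
ΣA = 13950.00 cm²
ΣAx̄ = (12400.00)(40.00) + (1550.00)(86.67) = 630333.33 cm³
ΣAȳ = (12400.00)(77.50) + (1550.00)(51.67) = 1041083.33 cm³
x̄ = 630333.33 / 13950.00 = 45.19 cm
ȳ = 1041083.33 / 13950.00 = 74.63 cm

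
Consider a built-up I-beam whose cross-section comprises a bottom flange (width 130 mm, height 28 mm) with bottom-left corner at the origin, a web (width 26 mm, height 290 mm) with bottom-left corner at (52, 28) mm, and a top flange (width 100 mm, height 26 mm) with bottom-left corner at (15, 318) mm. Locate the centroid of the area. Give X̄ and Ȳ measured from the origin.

Part | A | x̄ᵢ | ȳᵢ | A·x̄ᵢ | A·ȳᵢ
bottom flange | 3640.00 | 65.00 | 14.00 | 236600.00 | 50960.00
web | 7540.00 | 65.00 | 173.00 | 490100.00 | 1304420.00
top flange | 2600.00 | 65.00 | 331.00 | 169000.00 | 860600.00
Σ | 13780.00 |  |  | 895700.00 | 2215980.00
X̄ = 895700.00 / 13780.00 = 65.00 mm
Ȳ = 2215980.00 / 13780.00 = 160.81 mm

X̄ = 65.00 mm, Ȳ = 160.81 mm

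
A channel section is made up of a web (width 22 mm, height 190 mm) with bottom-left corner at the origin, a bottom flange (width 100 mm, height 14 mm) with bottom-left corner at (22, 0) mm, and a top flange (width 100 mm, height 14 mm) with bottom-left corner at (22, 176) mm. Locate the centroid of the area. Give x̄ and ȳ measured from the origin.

web: A = 22 × 190 = 4180.00, centroid at (11.00, 95.00).
bottom flange: A = 100 × 14 = 1400.00, centroid at (72.00, 7.00).
top flange: A = 100 × 14 = 1400.00, centroid at (72.00, 183.00).
ΣA = 6980.00 mm², ΣAx̄ = 247580.00 mm³, ΣAȳ = 663100.00 mm³.
x̄ = 247580.00/6980.00 = 35.47 mm; ȳ = 663100.00/6980.00 = 95.00 mm.

x̄ = 35.47 mm, ȳ = 95.00 mm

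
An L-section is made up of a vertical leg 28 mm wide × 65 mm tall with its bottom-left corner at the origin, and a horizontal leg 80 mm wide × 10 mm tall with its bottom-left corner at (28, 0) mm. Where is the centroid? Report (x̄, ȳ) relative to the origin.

x̄ = 30.49 mm, ȳ = 24.10 mm

Part | A | x̄ᵢ | ȳᵢ | A·x̄ᵢ | A·ȳᵢ
vertical leg | 1820.00 | 14.00 | 32.50 | 25480.00 | 59150.00
horizontal leg | 800.00 | 68.00 | 5.00 | 54400.00 | 4000.00
Σ | 2620.00 |  |  | 79880.00 | 63150.00
x̄ = 79880.00 / 2620.00 = 30.49 mm
ȳ = 63150.00 / 2620.00 = 24.10 mm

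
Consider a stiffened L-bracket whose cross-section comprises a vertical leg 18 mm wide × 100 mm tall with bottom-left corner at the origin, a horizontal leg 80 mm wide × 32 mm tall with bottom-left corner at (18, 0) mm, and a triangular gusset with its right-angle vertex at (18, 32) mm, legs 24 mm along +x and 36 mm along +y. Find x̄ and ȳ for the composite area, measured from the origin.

x̄ = 36.71 mm, ȳ = 31.30 mm

Part | A | x̄ᵢ | ȳᵢ | A·x̄ᵢ | A·ȳᵢ
vertical leg | 1800.00 | 9.00 | 50.00 | 16200.00 | 90000.00
horizontal leg | 2560.00 | 58.00 | 16.00 | 148480.00 | 40960.00
gusset | 432.00 | 26.00 | 44.00 | 11232.00 | 19008.00
Σ | 4792.00 |  |  | 175912.00 | 149968.00
x̄ = 175912.00 / 4792.00 = 36.71 mm
ȳ = 149968.00 / 4792.00 = 31.30 mm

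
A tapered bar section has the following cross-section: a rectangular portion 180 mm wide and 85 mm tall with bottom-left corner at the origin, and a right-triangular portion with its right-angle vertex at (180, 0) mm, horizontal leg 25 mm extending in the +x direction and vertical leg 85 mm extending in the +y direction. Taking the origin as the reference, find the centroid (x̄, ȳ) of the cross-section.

rectangular portion: A = 180 × 85 = 15300.00, centroid at (90.00, 42.50).
triangular portion: A = ½·25·85 = 1062.50, centroid at (188.33, 28.33).
ΣA = 16362.50 mm², ΣAx̄ = 1577104.17 mm³, ΣAȳ = 680354.17 mm³.
x̄ = 1577104.17/16362.50 = 96.39 mm; ȳ = 680354.17/16362.50 = 41.58 mm.

x̄ = 96.39 mm, ȳ = 41.58 mm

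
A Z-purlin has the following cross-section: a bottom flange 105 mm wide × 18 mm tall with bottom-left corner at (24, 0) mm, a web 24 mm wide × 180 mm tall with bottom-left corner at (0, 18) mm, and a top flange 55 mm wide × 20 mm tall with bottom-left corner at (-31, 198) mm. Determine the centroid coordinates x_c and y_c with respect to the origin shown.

x_c = 26.34 mm, y_c = 97.45 mm

bottom flange: A = 105 × 18 = 1890.00, centroid at (76.50, 9.00).
web: A = 24 × 180 = 4320.00, centroid at (12.00, 108.00).
top flange: A = 55 × 20 = 1100.00, centroid at (-3.50, 208.00).
ΣA = 7310.00 mm², ΣAx_c = 192575.00 mm³, ΣAy_c = 712370.00 mm³.
x_c = 192575.00/7310.00 = 26.34 mm; y_c = 712370.00/7310.00 = 97.45 mm.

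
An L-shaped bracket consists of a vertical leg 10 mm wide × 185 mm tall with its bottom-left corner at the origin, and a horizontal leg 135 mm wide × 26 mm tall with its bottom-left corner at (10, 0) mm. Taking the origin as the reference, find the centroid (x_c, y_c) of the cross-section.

x_c = 52.48 mm, y_c = 40.44 mm

vertical leg: A = 10 × 185 = 1850.00, centroid at (5.00, 92.50).
horizontal leg: A = 135 × 26 = 3510.00, centroid at (77.50, 13.00).
ΣA = 5360.00 mm²
ΣAx_c = (1850.00)(5.00) + (3510.00)(77.50) = 281275.00 mm³
ΣAy_c = (1850.00)(92.50) + (3510.00)(13.00) = 216755.00 mm³
x_c = 281275.00 / 5360.00 = 52.48 mm
y_c = 216755.00 / 5360.00 = 40.44 mm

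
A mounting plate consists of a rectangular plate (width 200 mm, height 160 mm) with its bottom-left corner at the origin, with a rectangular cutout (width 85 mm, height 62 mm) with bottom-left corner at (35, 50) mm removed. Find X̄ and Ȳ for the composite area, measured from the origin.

X̄ = 104.44 mm, Ȳ = 79.80 mm

plate: A = 200 × 160 = 32000.00, centroid at (100.00, 80.00).
hole: A = −(85 × 62) = -5270.00, centroid at (77.50, 81.00).
ΣA = 26730.00 mm²
ΣAX̄ = (32000.00)(100.00) + (-5270.00)(77.50) = 2791575.00 mm³
ΣAȲ = (32000.00)(80.00) + (-5270.00)(81.00) = 2133130.00 mm³
X̄ = 2791575.00 / 26730.00 = 104.44 mm
Ȳ = 2133130.00 / 26730.00 = 79.80 mm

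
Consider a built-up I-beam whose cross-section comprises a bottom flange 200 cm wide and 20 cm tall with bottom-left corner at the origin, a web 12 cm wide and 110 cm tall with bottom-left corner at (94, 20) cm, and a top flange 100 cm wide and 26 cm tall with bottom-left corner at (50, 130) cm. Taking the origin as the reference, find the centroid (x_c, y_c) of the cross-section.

x_c = 100.00 cm, y_c = 64.49 cm

bottom flange: A = 200 × 20 = 4000.00, centroid at (100.00, 10.00).
web: A = 12 × 110 = 1320.00, centroid at (100.00, 75.00).
top flange: A = 100 × 26 = 2600.00, centroid at (100.00, 143.00).
ΣA = 7920.00 cm²
ΣAx_c = (4000.00)(100.00) + (1320.00)(100.00) + (2600.00)(100.00) = 792000.00 cm³
ΣAy_c = (4000.00)(10.00) + (1320.00)(75.00) + (2600.00)(143.00) = 510800.00 cm³
x_c = 792000.00 / 7920.00 = 100.00 cm
y_c = 510800.00 / 7920.00 = 64.49 cm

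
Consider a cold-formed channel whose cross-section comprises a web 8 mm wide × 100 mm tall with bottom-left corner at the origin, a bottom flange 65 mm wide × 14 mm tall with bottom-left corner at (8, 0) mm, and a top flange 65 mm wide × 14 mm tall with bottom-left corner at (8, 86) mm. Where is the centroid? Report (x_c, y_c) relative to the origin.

web: A = 8 × 100 = 800.00, centroid at (4.00, 50.00).
bottom flange: A = 65 × 14 = 910.00, centroid at (40.50, 7.00).
top flange: A = 65 × 14 = 910.00, centroid at (40.50, 93.00).
ΣA = 2620.00 mm²
ΣAx_c = (800.00)(4.00) + (910.00)(40.50) + (910.00)(40.50) = 76910.00 mm³
ΣAy_c = (800.00)(50.00) + (910.00)(7.00) + (910.00)(93.00) = 131000.00 mm³
x_c = 76910.00 / 2620.00 = 29.35 mm
y_c = 131000.00 / 2620.00 = 50.00 mm

x_c = 29.35 mm, y_c = 50.00 mm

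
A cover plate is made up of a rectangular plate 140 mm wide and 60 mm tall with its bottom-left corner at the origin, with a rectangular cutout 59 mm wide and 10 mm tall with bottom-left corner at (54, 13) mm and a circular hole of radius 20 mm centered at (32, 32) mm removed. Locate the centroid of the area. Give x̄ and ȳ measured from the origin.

Part | A | x̄ᵢ | ȳᵢ | A·x̄ᵢ | A·ȳᵢ
plate | 8400.00 | 70.00 | 30.00 | 588000.00 | 252000.00
hole 1 | -590.00 | 83.50 | 18.00 | -49265.00 | -10620.00
hole 2 | -1256.64 | 32.00 | 32.00 | -40212.39 | -40212.39
Σ | 6553.36 |  |  | 498522.61 | 201167.61
x̄ = 498522.61 / 6553.36 = 76.07 mm
ȳ = 201167.61 / 6553.36 = 30.70 mm

x̄ = 76.07 mm, ȳ = 30.70 mm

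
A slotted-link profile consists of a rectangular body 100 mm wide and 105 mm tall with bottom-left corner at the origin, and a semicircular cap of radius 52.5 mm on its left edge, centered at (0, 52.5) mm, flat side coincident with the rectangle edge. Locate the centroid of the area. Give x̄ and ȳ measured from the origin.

rectangular body: A = 100 × 105 = 10500.00, centroid at (50.00, 52.50).
semicircular end: A = ½π·52.5² = 4329.51, centroid at (-22.28, 52.50).
ΣA = 14829.51 mm², ΣAx̄ = 428531.25 mm³, ΣAȳ = 778549.14 mm³.
x̄ = 428531.25/14829.51 = 28.90 mm; ȳ = 778549.14/14829.51 = 52.50 mm.

x̄ = 28.90 mm, ȳ = 52.50 mm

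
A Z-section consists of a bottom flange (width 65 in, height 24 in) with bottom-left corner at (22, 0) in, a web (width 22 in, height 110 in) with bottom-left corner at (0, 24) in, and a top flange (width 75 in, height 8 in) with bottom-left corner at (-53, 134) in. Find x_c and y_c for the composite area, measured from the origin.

x_c = 22.34 in, y_c = 63.91 in

bottom flange: A = 65 × 24 = 1560.00, centroid at (54.50, 12.00).
web: A = 22 × 110 = 2420.00, centroid at (11.00, 79.00).
top flange: A = 75 × 8 = 600.00, centroid at (-15.50, 138.00).
ΣA = 4580.00 in², ΣAx_c = 102340.00 in³, ΣAy_c = 292700.00 in³.
x_c = 102340.00/4580.00 = 22.34 in; y_c = 292700.00/4580.00 = 63.91 in.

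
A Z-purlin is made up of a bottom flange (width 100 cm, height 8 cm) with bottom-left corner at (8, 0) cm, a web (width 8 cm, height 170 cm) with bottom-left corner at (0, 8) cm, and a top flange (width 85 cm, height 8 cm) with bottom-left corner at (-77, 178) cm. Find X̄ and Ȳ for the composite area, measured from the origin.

Part | A | x̄ᵢ | ȳᵢ | A·x̄ᵢ | A·ȳᵢ
bottom flange | 800.00 | 58.00 | 4.00 | 46400.00 | 3200.00
web | 1360.00 | 4.00 | 93.00 | 5440.00 | 126480.00
top flange | 680.00 | -34.50 | 182.00 | -23460.00 | 123760.00
Σ | 2840.00 |  |  | 28380.00 | 253440.00
X̄ = 28380.00 / 2840.00 = 9.99 cm
Ȳ = 253440.00 / 2840.00 = 89.24 cm

X̄ = 9.99 cm, Ȳ = 89.24 cm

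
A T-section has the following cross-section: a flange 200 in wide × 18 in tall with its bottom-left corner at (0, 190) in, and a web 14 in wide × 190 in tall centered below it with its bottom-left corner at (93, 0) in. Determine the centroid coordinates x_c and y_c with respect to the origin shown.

Part | A | x̄ᵢ | ȳᵢ | A·x̄ᵢ | A·ȳᵢ
web | 2660.00 | 100.00 | 95.00 | 266000.00 | 252700.00
flange | 3600.00 | 100.00 | 199.00 | 360000.00 | 716400.00
Σ | 6260.00 |  |  | 626000.00 | 969100.00
x_c = 626000.00 / 6260.00 = 100.00 in
y_c = 969100.00 / 6260.00 = 154.81 in

x_c = 100.00 in, y_c = 154.81 in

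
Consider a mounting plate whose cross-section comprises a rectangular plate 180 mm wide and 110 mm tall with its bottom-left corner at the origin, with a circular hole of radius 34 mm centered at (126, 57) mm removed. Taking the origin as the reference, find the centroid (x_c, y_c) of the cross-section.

x_c = 81.91 mm, y_c = 54.55 mm

Part | A | x̄ᵢ | ȳᵢ | A·x̄ᵢ | A·ȳᵢ
plate | 19800.00 | 90.00 | 55.00 | 1782000.00 | 1089000.00
hole | -3631.68 | 126.00 | 57.00 | -457591.82 | -207005.82
Σ | 16168.32 |  |  | 1324408.18 | 881994.18
x_c = 1324408.18 / 16168.32 = 81.91 mm
y_c = 881994.18 / 16168.32 = 54.55 mm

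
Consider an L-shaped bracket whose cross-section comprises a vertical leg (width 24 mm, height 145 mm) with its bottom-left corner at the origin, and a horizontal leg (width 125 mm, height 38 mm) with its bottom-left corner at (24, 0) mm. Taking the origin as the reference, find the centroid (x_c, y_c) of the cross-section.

x_c = 55.00 mm, y_c = 41.62 mm

Part | A | x̄ᵢ | ȳᵢ | A·x̄ᵢ | A·ȳᵢ
vertical leg | 3480.00 | 12.00 | 72.50 | 41760.00 | 252300.00
horizontal leg | 4750.00 | 86.50 | 19.00 | 410875.00 | 90250.00
Σ | 8230.00 |  |  | 452635.00 | 342550.00
x_c = 452635.00 / 8230.00 = 55.00 mm
y_c = 342550.00 / 8230.00 = 41.62 mm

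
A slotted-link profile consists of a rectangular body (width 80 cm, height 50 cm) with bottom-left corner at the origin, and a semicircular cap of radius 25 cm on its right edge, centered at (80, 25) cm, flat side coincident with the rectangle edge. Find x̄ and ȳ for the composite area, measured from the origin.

rectangular body: A = 80 × 50 = 4000.00, centroid at (40.00, 25.00).
semicircular end: A = ½π·25² = 981.75, centroid at (90.61, 25.00).
ΣA = 4981.75 cm², ΣAx̄ = 248956.48 cm³, ΣAȳ = 124543.69 cm³.
x̄ = 248956.48/4981.75 = 49.97 cm; ȳ = 124543.69/4981.75 = 25.00 cm.

x̄ = 49.97 cm, ȳ = 25.00 cm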